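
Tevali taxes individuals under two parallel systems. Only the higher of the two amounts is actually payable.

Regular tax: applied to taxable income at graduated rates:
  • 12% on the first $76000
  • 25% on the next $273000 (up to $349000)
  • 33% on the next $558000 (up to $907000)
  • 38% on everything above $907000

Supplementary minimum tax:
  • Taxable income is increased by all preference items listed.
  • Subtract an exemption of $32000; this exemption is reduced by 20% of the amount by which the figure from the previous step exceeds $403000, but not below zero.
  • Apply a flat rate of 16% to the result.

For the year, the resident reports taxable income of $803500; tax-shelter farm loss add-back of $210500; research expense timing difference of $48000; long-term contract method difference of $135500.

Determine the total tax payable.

$227355

Supplementary minimum tax:
  Adjusted income: $803500 + $210500 + $48000 + $135500 = $1197500
  Exemption: 20% × ($1197500 − $403000) = $158900 ≥ $32000, so the exemption is fully phased out
  Base: $1197500 − $0 = $1197500
  $1197500 × 16% = $191600

Regular tax:
  $76000 × 12% = $9120
  $273000 × 25% = $68250
  $454500 × 33% = $149985
  → $227355

$227355 > $191600, so the regular tax governs.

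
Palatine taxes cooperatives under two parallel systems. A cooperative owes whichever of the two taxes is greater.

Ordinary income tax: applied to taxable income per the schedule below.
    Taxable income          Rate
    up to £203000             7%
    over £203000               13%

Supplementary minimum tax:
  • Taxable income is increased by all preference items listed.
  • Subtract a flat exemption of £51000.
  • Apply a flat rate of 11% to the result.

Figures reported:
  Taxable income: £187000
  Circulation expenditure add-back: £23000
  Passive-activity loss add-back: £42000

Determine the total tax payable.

£22110

Supplementary minimum tax:
  Adjusted income: £187000 + £23000 + £42000 = £252000
  Less exemption £51000 → base £201000
  £201000 × 11% = £22110

Ordinary income tax:
  £187000 × 7% = £13090

£22110 > £13090, so the supplementary minimum tax is the binding amount.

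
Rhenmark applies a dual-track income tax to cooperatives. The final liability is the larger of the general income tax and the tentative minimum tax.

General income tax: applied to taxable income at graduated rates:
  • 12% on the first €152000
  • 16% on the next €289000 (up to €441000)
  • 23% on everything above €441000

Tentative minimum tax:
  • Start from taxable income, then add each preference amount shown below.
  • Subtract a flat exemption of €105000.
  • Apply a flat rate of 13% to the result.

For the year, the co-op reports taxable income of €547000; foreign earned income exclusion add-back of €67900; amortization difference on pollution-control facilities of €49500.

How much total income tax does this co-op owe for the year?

€88860

General income tax:
  €152000 × 12% = €18240
  €289000 × 16% = €46240
  €106000 × 23% = €24380
  → €88860

Tentative minimum tax:
  Adjusted income: €547000 + €67900 + €49500 = €664400
  Less exemption €105000 → base €559400
  €559400 × 13% = €72722

€88860 > €72722, so the general income tax governs.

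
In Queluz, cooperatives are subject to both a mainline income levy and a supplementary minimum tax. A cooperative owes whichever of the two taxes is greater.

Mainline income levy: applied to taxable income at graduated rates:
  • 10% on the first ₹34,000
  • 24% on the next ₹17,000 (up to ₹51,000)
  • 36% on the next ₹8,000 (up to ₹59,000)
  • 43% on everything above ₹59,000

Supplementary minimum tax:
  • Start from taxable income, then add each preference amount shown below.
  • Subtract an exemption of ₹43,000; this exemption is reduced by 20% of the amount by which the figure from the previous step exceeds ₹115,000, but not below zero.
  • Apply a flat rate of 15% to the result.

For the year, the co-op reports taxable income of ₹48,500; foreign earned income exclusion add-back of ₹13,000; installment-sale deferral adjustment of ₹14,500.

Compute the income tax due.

Mainline income levy:
  ₹34,000 × 10% = ₹3,400
  ₹14,500 × 24% = ₹3,480
  → ₹6,880

Supplementary minimum tax:
  Adjusted income: ₹48,500 + ₹13,000 + ₹14,500 = ₹76,000
  Exemption: ₹76,000 ≤ ₹115,000, so full ₹43,000 applies
  Base: ₹76,000 − ₹43,000 = ₹33,000
  ₹33,000 × 15% = ₹4,950

₹6,880 > ₹4,950, so the mainline income levy governs.

₹6,880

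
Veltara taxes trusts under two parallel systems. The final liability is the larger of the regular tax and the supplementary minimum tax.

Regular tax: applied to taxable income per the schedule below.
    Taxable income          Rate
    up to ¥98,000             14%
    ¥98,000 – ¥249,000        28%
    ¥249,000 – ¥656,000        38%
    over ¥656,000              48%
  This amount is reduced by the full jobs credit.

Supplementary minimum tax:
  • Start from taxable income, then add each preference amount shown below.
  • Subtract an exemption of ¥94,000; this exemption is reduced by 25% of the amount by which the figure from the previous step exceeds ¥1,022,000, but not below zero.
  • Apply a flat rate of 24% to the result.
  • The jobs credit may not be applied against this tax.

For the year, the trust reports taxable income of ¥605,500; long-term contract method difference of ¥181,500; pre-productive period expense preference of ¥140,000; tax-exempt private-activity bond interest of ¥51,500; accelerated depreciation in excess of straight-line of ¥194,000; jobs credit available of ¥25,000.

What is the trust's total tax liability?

¥267,870

Regular tax:
  ¥98,000 × 14% = ¥13,720
  ¥151,000 × 28% = ¥42,280
  ¥356,500 × 38% = ¥135,470
  → ¥191,470
  Less jobs credit ¥25,000 → ¥166,470

Supplementary minimum tax:
  Adjusted income: ¥605,500 + ¥181,500 + ¥140,000 + ¥51,500 + ¥194,000 = ¥1,172,500
  Exemption: ¥94,000 − 25% × (¥1,172,500 − ¥1,022,000) = ¥94,000 − ¥37,625 = ¥56,375
  Base: ¥1,172,500 − ¥56,375 = ¥1,116,125
  ¥1,116,125 × 24% = ¥267,870

¥267,870 > ¥166,470, so the supplementary minimum tax is the binding amount.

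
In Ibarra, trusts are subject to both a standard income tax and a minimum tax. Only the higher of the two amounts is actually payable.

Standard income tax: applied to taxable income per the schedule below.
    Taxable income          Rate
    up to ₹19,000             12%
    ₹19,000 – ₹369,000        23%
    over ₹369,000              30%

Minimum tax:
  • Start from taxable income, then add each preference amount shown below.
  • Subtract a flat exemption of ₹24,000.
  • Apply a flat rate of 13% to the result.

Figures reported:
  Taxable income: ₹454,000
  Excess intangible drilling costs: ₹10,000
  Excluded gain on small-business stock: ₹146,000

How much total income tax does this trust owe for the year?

Standard income tax:
  ₹19,000 × 12% = ₹2,280
  ₹350,000 × 23% = ₹80,500
  ₹85,000 × 30% = ₹25,500
  → ₹108,280

Minimum tax:
  Adjusted income: ₹454,000 + ₹10,000 + ₹146,000 = ₹610,000
  Less exemption ₹24,000 → base ₹586,000
  ₹586,000 × 13% = ₹76,180

₹108,280 > ₹76,180, so the standard income tax governs.

₹108,280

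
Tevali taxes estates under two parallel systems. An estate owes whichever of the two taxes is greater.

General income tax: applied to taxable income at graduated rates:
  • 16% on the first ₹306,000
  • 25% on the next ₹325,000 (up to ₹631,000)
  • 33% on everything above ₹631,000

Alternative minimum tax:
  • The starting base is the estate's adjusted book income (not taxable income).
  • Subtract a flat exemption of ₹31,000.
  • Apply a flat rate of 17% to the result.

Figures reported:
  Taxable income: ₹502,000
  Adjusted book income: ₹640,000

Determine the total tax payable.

General income tax:
  ₹306,000 × 16% = ₹48,960
  ₹196,000 × 25% = ₹49,000
  → ₹97,960

Alternative minimum tax:
  Base (adjusted book income): ₹640,000
  Less exemption ₹31,000 → base ₹609,000
  ₹609,000 × 17% = ₹103,530

₹103,530 > ₹97,960, so the alternative minimum tax is the binding amount.

₹103,530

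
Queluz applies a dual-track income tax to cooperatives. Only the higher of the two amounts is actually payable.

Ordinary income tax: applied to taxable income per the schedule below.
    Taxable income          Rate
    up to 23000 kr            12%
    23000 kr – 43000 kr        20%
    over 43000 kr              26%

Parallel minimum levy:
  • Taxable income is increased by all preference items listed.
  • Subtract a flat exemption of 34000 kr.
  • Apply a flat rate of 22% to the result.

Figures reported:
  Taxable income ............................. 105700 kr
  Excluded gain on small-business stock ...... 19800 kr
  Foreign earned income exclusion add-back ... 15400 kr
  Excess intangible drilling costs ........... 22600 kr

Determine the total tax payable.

Parallel minimum levy:
  Adjusted income: 105700 kr + 19800 kr + 15400 kr + 22600 kr = 163500 kr
  Less exemption 34000 kr → base 129500 kr
  129500 kr × 22% = 28490 kr

Ordinary income tax:
  23000 kr × 12% = 2760 kr
  20000 kr × 20% = 4000 kr
  62700 kr × 26% = 16302 kr
  → 23062 kr

28490 kr > 23062 kr, so the parallel minimum levy is the binding amount.

28490 kr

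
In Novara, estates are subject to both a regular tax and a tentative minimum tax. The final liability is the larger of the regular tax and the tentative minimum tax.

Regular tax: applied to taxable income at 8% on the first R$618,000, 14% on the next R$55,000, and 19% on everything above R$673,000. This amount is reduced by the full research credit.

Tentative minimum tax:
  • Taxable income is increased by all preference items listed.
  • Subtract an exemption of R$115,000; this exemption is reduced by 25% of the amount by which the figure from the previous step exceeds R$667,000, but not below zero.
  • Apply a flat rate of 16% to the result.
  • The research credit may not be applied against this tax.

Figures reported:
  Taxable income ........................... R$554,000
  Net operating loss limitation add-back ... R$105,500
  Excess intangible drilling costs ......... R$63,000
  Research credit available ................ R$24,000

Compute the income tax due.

Regular tax:
  R$554,000 × 8% = R$44,320
  Less research credit R$24,000 → R$20,320

Tentative minimum tax:
  Adjusted income: R$554,000 + R$105,500 + R$63,000 = R$722,500
  Exemption: R$115,000 − 25% × (R$722,500 − R$667,000) = R$115,000 − R$13,875 = R$101,125
  Base: R$722,500 − R$101,125 = R$621,375
  R$621,375 × 16% = R$99,420

R$99,420 > R$20,320, so the tentative minimum tax is the binding amount.

R$99,420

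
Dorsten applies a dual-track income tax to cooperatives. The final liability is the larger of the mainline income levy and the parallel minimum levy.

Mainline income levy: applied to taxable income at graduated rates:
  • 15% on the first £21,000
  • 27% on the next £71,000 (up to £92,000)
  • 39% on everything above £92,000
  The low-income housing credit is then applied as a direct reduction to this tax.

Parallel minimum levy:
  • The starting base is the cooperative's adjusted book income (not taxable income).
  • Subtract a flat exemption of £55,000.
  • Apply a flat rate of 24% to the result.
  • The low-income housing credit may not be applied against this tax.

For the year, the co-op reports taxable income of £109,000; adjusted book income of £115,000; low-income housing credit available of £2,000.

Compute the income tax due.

Parallel minimum levy:
  Base (adjusted book income): £115,000
  Less exemption £55,000 → base £60,000
  £60,000 × 24% = £14,400

Mainline income levy:
  £21,000 × 15% = £3,150
  £71,000 × 27% = £19,170
  £17,000 × 39% = £6,630
  → £28,950
  Less low-income housing credit £2,000 → £26,950

£26,950 > £14,400, so the mainline income levy governs.

£26,950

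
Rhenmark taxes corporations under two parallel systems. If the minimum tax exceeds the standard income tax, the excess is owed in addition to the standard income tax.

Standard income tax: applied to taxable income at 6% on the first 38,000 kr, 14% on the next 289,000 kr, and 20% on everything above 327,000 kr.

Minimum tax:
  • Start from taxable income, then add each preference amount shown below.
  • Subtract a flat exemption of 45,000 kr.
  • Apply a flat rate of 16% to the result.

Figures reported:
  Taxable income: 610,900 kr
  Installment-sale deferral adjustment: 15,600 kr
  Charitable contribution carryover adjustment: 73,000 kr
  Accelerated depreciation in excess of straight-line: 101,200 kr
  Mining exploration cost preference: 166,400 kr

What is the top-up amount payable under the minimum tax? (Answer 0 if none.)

48,016 kr

Minimum tax:
  Adjusted income: 610,900 kr + 15,600 kr + 73,000 kr + 101,200 kr + 166,400 kr = 967,100 kr
  Less exemption 45,000 kr → base 922,100 kr
  922,100 kr × 16% = 147,536 kr

Standard income tax:
  38,000 kr × 6% = 2,280 kr
  289,000 kr × 14% = 40,460 kr
  283,900 kr × 20% = 56,780 kr
  → 99,520 kr

Excess of minimum tax over standard income tax: 147,536 kr − 99,520 kr = 48,016 kr.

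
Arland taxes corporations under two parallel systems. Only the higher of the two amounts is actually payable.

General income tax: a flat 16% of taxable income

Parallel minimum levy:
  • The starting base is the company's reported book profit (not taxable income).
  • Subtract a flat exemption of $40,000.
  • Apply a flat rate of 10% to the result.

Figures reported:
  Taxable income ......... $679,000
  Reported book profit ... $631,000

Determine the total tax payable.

$108,640

Parallel minimum levy:
  Base (reported book profit): $631,000
  Less exemption $40,000 → base $591,000
  $591,000 × 10% = $59,100

General income tax:
  $679,000 × 16% = $108,640

$108,640 > $59,100, so the general income tax governs.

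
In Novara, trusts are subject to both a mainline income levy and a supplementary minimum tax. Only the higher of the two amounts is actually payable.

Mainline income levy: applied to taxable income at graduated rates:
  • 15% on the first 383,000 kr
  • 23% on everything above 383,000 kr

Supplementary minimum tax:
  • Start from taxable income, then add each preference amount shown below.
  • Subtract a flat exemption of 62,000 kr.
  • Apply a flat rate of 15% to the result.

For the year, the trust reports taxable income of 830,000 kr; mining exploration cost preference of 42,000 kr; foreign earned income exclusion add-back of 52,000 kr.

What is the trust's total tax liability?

160,260 kr

Supplementary minimum tax:
  Adjusted income: 830,000 kr + 42,000 kr + 52,000 kr = 924,000 kr
  Less exemption 62,000 kr → base 862,000 kr
  862,000 kr × 15% = 129,300 kr

Mainline income levy:
  383,000 kr × 15% = 57,450 kr
  447,000 kr × 23% = 102,810 kr
  → 160,260 kr

160,260 kr > 129,300 kr, so the mainline income levy governs.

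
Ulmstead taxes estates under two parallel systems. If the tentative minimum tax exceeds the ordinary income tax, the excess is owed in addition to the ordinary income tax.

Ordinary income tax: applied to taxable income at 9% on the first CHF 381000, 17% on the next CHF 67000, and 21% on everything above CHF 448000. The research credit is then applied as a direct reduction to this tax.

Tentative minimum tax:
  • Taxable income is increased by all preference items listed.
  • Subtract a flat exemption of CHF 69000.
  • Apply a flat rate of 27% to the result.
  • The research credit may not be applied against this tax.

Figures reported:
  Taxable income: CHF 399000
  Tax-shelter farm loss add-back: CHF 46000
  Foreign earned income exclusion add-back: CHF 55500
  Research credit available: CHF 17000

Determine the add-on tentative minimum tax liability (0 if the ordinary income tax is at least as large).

CHF 96155

Tentative minimum tax:
  Adjusted income: CHF 399000 + CHF 46000 + CHF 55500 = CHF 500500
  Less exemption CHF 69000 → base CHF 431500
  CHF 431500 × 27% = CHF 116505

Ordinary income tax:
  CHF 381000 × 9% = CHF 34290
  CHF 18000 × 17% = CHF 3060
  → CHF 37350
  Less research credit CHF 17000 → CHF 20350

Excess of tentative minimum tax over ordinary income tax: CHF 116505 − CHF 20350 = CHF 96155.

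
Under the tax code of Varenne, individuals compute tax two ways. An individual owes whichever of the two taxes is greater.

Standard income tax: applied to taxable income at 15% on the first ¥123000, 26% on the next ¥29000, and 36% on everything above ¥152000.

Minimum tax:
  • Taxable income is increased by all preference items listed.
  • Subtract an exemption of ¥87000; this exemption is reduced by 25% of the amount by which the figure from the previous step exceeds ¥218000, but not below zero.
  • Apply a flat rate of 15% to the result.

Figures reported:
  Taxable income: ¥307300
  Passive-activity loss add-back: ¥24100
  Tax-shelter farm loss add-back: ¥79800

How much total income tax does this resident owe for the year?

¥81898

Standard income tax:
  ¥123000 × 15% = ¥18450
  ¥29000 × 26% = ¥7540
  ¥155300 × 36% = ¥55908
  → ¥81898

Minimum tax:
  Adjusted income: ¥307300 + ¥24100 + ¥79800 = ¥411200
  Exemption: ¥87000 − 25% × (¥411200 − ¥218000) = ¥87000 − ¥48300 = ¥38700
  Base: ¥411200 − ¥38700 = ¥372500
  ¥372500 × 15% = ¥55875

¥81898 > ¥55875, so the standard income tax governs.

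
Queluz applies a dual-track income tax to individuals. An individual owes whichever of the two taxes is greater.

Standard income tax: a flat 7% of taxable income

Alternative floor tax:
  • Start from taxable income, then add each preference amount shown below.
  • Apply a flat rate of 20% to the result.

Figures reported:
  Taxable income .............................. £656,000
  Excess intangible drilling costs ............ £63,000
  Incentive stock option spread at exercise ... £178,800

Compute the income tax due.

Alternative floor tax:
  Adjusted income: £656,000 + £63,000 + £178,800 = £897,800
  £897,800 × 20% = £179,560

Standard income tax:
  £656,000 × 7% = £45,920

£179,560 > £45,920, so the alternative floor tax is the binding amount.

£179,560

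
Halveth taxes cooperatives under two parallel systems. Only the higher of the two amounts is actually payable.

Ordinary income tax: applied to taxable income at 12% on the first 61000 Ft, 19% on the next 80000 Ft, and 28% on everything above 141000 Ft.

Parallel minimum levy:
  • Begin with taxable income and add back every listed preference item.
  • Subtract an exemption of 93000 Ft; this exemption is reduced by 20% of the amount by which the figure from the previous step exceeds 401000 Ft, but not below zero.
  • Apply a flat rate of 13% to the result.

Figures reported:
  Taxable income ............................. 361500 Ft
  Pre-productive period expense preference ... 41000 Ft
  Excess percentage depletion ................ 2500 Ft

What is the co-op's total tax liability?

84260 Ft

Ordinary income tax:
  61000 Ft × 12% = 7320 Ft
  80000 Ft × 19% = 15200 Ft
  220500 Ft × 28% = 61740 Ft
  → 84260 Ft

Parallel minimum levy:
  Adjusted income: 361500 Ft + 41000 Ft + 2500 Ft = 405000 Ft
  Exemption: 93000 Ft − 20% × (405000 Ft − 401000 Ft) = 93000 Ft − 800 Ft = 92200 Ft
  Base: 405000 Ft − 92200 Ft = 312800 Ft
  312800 Ft × 13% = 40664 Ft

84260 Ft > 40664 Ft, so the ordinary income tax governs.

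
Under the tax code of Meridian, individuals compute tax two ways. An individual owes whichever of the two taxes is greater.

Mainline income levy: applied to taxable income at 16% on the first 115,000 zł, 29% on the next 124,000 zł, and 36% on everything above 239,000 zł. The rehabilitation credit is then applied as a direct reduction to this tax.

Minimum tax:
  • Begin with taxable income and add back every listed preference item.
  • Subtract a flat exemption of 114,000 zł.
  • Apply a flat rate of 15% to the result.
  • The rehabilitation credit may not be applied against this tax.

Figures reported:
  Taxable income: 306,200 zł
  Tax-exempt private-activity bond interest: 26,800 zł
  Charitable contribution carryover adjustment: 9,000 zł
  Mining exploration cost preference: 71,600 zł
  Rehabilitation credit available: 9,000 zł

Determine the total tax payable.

69,552 zł

Mainline income levy:
  115,000 zł × 16% = 18,400 zł
  124,000 zł × 29% = 35,960 zł
  67,200 zł × 36% = 24,192 zł
  → 78,552 zł
  Less rehabilitation credit 9,000 zł → 69,552 zł

Minimum tax:
  Adjusted income: 306,200 zł + 26,800 zł + 9,000 zł + 71,600 zł = 413,600 zł
  Less exemption 114,000 zł → base 299,600 zł
  299,600 zł × 15% = 44,940 zł

69,552 zł > 44,940 zł, so the mainline income levy governs.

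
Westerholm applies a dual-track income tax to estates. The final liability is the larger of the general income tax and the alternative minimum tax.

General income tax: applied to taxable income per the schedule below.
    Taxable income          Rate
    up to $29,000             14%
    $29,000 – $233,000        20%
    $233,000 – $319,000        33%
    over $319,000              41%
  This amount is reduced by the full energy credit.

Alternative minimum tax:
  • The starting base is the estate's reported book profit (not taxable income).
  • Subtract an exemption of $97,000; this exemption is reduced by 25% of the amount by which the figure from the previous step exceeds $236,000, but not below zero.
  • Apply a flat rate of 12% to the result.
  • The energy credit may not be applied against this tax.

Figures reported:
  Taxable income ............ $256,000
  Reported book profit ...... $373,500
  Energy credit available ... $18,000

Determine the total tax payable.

Alternative minimum tax:
  Base (reported book profit): $373,500
  Exemption: $97,000 − 25% × ($373,500 − $236,000) = $97,000 − $34,375 = $62,625
  Base: $373,500 − $62,625 = $310,875
  $310,875 × 12% = $37,305

General income tax:
  $29,000 × 14% = $4,060
  $204,000 × 20% = $40,800
  $23,000 × 33% = $7,590
  → $52,450
  Less energy credit $18,000 → $34,450

$37,305 > $34,450, so the alternative minimum tax is the binding amount.

$37,305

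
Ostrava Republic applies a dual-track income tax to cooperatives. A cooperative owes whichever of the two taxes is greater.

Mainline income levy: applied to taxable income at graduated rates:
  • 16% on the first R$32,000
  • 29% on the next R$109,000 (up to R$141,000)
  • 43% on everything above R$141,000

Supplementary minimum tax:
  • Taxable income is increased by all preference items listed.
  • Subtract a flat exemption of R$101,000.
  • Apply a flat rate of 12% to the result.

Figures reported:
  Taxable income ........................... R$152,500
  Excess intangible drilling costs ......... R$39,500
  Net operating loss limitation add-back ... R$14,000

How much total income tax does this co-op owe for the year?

Supplementary minimum tax:
  Adjusted income: R$152,500 + R$39,500 + R$14,000 = R$206,000
  Less exemption R$101,000 → base R$105,000
  R$105,000 × 12% = R$12,600

Mainline income levy:
  R$32,000 × 16% = R$5,120
  R$109,000 × 29% = R$31,610
  R$11,500 × 43% = R$4,945
  → R$41,675

R$41,675 > R$12,600, so the mainline income levy governs.

R$41,675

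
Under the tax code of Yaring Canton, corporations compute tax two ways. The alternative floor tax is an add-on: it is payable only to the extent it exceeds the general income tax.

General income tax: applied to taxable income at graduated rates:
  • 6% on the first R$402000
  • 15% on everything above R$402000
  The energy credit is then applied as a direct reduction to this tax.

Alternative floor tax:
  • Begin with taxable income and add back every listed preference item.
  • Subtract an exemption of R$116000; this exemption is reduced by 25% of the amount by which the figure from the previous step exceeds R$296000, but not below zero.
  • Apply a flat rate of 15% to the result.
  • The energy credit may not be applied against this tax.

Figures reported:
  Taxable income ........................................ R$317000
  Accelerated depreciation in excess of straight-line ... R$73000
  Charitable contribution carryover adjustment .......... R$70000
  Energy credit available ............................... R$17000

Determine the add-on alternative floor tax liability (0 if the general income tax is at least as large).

R$55730

Alternative floor tax:
  Adjusted income: R$317000 + R$73000 + R$70000 = R$460000
  Exemption: R$116000 − 25% × (R$460000 − R$296000) = R$116000 − R$41000 = R$75000
  Base: R$460000 − R$75000 = R$385000
  R$385000 × 15% = R$57750

General income tax:
  R$317000 × 6% = R$19020
  Less energy credit R$17000 → R$2020

Excess of alternative floor tax over general income tax: R$57750 − R$2020 = R$55730.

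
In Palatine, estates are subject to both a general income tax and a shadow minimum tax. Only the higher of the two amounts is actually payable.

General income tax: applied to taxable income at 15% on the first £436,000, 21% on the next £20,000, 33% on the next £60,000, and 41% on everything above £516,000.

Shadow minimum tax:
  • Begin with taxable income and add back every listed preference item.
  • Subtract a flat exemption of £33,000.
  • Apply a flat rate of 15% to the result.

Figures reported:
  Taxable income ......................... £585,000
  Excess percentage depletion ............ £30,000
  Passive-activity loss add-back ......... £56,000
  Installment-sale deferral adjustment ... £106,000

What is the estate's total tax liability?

£117,690

Shadow minimum tax:
  Adjusted income: £585,000 + £30,000 + £56,000 + £106,000 = £777,000
  Less exemption £33,000 → base £744,000
  £744,000 × 15% = £111,600

General income tax:
  £436,000 × 15% = £65,400
  £20,000 × 21% = £4,200
  £60,000 × 33% = £19,800
  £69,000 × 41% = £28,290
  → £117,690

£117,690 > £111,600, so the general income tax governs.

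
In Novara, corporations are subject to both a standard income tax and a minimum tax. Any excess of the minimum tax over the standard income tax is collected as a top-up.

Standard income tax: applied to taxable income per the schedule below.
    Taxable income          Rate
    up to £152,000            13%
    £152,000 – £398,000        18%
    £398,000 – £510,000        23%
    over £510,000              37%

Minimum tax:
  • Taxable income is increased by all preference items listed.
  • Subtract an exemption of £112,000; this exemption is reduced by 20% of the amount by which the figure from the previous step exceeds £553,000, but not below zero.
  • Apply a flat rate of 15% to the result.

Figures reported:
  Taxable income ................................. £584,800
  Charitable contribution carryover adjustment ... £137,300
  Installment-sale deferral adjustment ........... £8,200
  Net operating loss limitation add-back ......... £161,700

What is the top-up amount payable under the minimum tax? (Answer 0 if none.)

Standard income tax:
  £152,000 × 13% = £19,760
  £246,000 × 18% = £44,280
  £112,000 × 23% = £25,760
  £74,800 × 37% = £27,676
  → £117,476

Minimum tax:
  Adjusted income: £584,800 + £137,300 + £8,200 + £161,700 = £892,000
  Exemption: £112,000 − 20% × (£892,000 − £553,000) = £112,000 − £67,800 = £44,200
  Base: £892,000 − £44,200 = £847,800
  £847,800 × 15% = £127,170

Excess of minimum tax over standard income tax: £127,170 − £117,476 = £9,694.

£9,694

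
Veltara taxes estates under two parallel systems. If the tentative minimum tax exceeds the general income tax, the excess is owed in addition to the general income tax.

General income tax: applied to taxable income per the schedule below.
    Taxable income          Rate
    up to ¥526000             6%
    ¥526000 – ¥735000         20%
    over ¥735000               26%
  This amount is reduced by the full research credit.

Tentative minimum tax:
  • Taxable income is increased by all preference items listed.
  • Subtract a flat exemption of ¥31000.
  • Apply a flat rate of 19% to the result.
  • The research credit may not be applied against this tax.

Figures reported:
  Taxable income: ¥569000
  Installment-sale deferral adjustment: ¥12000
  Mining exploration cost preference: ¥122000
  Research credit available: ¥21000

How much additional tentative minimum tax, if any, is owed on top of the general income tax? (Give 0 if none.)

Tentative minimum tax:
  Adjusted income: ¥569000 + ¥12000 + ¥122000 = ¥703000
  Less exemption ¥31000 → base ¥672000
  ¥672000 × 19% = ¥127680

General income tax:
  ¥526000 × 6% = ¥31560
  ¥43000 × 20% = ¥8600
  → ¥40160
  Less research credit ¥21000 → ¥19160

Excess of tentative minimum tax over general income tax: ¥127680 − ¥19160 = ¥108520.

¥108520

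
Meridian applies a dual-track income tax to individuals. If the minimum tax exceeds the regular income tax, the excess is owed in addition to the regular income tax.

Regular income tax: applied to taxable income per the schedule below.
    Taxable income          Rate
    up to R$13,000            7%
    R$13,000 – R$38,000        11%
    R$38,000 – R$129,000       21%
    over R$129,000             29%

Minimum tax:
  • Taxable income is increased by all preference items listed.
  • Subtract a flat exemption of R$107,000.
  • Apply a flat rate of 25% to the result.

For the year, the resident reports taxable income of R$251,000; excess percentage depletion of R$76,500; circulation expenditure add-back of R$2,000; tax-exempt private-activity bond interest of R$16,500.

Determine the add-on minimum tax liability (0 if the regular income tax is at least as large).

R$1,600

Regular income tax:
  R$13,000 × 7% = R$910
  R$25,000 × 11% = R$2,750
  R$91,000 × 21% = R$19,110
  R$122,000 × 29% = R$35,380
  → R$58,150

Minimum tax:
  Adjusted income: R$251,000 + R$76,500 + R$2,000 + R$16,500 = R$346,000
  Less exemption R$107,000 → base R$239,000
  R$239,000 × 25% = R$59,750

Excess of minimum tax over regular income tax: R$59,750 − R$58,150 = R$1,600.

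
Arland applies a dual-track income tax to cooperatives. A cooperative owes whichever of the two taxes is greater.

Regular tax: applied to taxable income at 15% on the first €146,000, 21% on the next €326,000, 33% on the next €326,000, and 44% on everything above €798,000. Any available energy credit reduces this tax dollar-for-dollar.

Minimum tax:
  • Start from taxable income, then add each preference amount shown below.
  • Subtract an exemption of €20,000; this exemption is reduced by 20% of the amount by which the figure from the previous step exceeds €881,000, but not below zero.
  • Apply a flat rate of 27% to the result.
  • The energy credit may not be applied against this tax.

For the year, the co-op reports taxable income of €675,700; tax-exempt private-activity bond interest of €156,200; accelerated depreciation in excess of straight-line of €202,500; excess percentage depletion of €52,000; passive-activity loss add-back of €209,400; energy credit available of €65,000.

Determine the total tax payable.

Regular tax:
  €146,000 × 15% = €21,900
  €326,000 × 21% = €68,460
  €203,700 × 33% = €67,221
  → €157,581
  Less energy credit €65,000 → €92,581

Minimum tax:
  Adjusted income: €675,700 + €156,200 + €202,500 + €52,000 + €209,400 = €1,295,800
  Exemption: 20% × (€1,295,800 − €881,000) = €82,960 ≥ €20,000, so the exemption is fully phased out
  Base: €1,295,800 − €0 = €1,295,800
  €1,295,800 × 27% = €349,866

€349,866 > €92,581, so the minimum tax is the binding amount.

€349,866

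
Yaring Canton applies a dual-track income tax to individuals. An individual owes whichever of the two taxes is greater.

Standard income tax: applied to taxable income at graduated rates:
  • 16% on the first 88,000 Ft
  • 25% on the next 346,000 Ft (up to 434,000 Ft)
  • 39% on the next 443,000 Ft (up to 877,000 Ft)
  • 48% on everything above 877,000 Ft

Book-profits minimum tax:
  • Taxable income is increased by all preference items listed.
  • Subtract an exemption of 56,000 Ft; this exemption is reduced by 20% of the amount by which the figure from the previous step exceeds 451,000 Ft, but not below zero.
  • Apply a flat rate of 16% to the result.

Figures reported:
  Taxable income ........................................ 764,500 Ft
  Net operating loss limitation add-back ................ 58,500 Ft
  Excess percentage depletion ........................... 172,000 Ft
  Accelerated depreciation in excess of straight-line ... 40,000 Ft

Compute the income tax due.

229,475 Ft

Standard income tax:
  88,000 Ft × 16% = 14,080 Ft
  346,000 Ft × 25% = 86,500 Ft
  330,500 Ft × 39% = 128,895 Ft
  → 229,475 Ft

Book-profits minimum tax:
  Adjusted income: 764,500 Ft + 58,500 Ft + 172,000 Ft + 40,000 Ft = 1,035,000 Ft
  Exemption: 20% × (1,035,000 Ft − 451,000 Ft) = 116,800 Ft ≥ 56,000 Ft, so the exemption is fully phased out
  Base: 1,035,000 Ft − 0 Ft = 1,035,000 Ft
  1,035,000 Ft × 16% = 165,600 Ft

229,475 Ft > 165,600 Ft, so the standard income tax governs.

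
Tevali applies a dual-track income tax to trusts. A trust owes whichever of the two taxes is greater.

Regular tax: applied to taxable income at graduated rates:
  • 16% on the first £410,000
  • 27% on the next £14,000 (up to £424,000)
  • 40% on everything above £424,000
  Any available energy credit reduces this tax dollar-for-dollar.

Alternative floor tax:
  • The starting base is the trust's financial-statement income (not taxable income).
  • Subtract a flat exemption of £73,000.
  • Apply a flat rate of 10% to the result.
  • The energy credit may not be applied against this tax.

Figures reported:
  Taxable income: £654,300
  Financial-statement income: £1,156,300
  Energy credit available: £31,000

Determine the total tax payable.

£130,500

Alternative floor tax:
  Base (financial-statement income): £1,156,300
  Less exemption £73,000 → base £1,083,300
  £1,083,300 × 10% = £108,330

Regular tax:
  £410,000 × 16% = £65,600
  £14,000 × 27% = £3,780
  £230,300 × 40% = £92,120
  → £161,500
  Less energy credit £31,000 → £130,500

£130,500 > £108,330, so the regular tax governs.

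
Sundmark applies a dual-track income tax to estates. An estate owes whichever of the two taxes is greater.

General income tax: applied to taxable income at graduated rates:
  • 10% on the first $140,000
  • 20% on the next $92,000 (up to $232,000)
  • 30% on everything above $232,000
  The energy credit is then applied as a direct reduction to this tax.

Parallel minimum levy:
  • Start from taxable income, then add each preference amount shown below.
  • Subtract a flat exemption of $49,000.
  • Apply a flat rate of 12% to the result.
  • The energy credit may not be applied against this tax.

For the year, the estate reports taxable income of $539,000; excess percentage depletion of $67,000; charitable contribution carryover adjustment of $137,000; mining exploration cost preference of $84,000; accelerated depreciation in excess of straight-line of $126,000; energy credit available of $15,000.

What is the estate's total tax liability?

$109,500

General income tax:
  $140,000 × 10% = $14,000
  $92,000 × 20% = $18,400
  $307,000 × 30% = $92,100
  → $124,500
  Less energy credit $15,000 → $109,500

Parallel minimum levy:
  Adjusted income: $539,000 + $67,000 + $137,000 + $84,000 + $126,000 = $953,000
  Less exemption $49,000 → base $904,000
  $904,000 × 12% = $108,480

$109,500 > $108,480, so the general income tax governs.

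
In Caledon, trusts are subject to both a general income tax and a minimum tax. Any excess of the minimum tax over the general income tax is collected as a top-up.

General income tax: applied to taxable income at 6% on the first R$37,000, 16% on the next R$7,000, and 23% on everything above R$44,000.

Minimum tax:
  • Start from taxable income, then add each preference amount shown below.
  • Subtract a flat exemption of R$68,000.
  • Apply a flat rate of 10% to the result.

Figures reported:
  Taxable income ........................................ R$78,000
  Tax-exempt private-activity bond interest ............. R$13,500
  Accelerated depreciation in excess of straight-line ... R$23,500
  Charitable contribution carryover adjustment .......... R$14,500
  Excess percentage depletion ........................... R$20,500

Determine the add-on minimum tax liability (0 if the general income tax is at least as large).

Minimum tax:
  Adjusted income: R$78,000 + R$13,500 + R$23,500 + R$14,500 + R$20,500 = R$150,000
  Less exemption R$68,000 → base R$82,000
  R$82,000 × 10% = R$8,200

General income tax:
  R$37,000 × 6% = R$2,220
  R$7,000 × 16% = R$1,120
  R$34,000 × 23% = R$7,820
  → R$11,160

R$8,200 ≤ R$11,160, so no add-on is due.

R$0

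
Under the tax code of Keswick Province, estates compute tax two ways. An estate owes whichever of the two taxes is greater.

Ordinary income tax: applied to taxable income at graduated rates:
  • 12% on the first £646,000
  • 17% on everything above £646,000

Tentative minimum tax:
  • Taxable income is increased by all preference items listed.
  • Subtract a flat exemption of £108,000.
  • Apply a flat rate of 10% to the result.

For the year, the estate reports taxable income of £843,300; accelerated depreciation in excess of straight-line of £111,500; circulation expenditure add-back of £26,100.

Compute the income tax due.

£111,061

Ordinary income tax:
  £646,000 × 12% = £77,520
  £197,300 × 17% = £33,541
  → £111,061

Tentative minimum tax:
  Adjusted income: £843,300 + £111,500 + £26,100 = £980,900
  Less exemption £108,000 → base £872,900
  £872,900 × 10% = £87,290

£111,061 > £87,290, so the ordinary income tax governs.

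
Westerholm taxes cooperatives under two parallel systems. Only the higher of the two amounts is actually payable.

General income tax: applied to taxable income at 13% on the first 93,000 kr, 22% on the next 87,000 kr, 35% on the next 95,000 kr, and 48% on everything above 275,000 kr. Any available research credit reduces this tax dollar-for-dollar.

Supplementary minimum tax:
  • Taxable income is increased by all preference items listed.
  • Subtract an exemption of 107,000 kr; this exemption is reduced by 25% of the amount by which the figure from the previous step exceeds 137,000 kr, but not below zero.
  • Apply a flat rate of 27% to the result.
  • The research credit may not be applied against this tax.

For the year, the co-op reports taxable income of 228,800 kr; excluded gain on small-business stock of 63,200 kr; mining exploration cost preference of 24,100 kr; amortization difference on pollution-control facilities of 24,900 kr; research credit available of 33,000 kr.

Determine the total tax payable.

Supplementary minimum tax:
  Adjusted income: 228,800 kr + 63,200 kr + 24,100 kr + 24,900 kr = 341,000 kr
  Exemption: 107,000 kr − 25% × (341,000 kr − 137,000 kr) = 107,000 kr − 51,000 kr = 56,000 kr
  Base: 341,000 kr − 56,000 kr = 285,000 kr
  285,000 kr × 27% = 76,950 kr

General income tax:
  93,000 kr × 13% = 12,090 kr
  87,000 kr × 22% = 19,140 kr
  48,800 kr × 35% = 17,080 kr
  → 48,310 kr
  Less research credit 33,000 kr → 15,310 kr

76,950 kr > 15,310 kr, so the supplementary minimum tax is the binding amount.

76,950 kr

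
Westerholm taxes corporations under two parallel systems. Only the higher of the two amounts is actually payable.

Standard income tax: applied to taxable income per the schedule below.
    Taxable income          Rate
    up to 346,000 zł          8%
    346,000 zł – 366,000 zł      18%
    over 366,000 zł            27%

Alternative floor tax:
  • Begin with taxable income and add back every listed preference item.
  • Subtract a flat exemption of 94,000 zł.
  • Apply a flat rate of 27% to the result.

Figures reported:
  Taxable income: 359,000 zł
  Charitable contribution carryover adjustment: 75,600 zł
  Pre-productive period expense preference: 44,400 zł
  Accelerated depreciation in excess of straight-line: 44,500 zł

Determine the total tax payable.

Standard income tax:
  346,000 zł × 8% = 27,680 zł
  13,000 zł × 18% = 2,340 zł
  → 30,020 zł

Alternative floor tax:
  Adjusted income: 359,000 zł + 75,600 zł + 44,400 zł + 44,500 zł = 523,500 zł
  Less exemption 94,000 zł → base 429,500 zł
  429,500 zł × 27% = 115,965 zł

115,965 zł > 30,020 zł, so the alternative floor tax is the binding amount.

115,965 zł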